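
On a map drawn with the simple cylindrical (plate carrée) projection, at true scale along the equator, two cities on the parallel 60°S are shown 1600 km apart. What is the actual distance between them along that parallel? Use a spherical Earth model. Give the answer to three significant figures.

In the plate carrée (x = Rλ, y = Rφ), meridians are true-scale (h = 1) and parallels are stretched by k = sec φ.
Along the parallel at 60°, map distances are exaggerated by k = sec 60° = 2.000.
True distance = 1600 / 2.000 = 1600 × cos 60° ≈ 800 km.

800 km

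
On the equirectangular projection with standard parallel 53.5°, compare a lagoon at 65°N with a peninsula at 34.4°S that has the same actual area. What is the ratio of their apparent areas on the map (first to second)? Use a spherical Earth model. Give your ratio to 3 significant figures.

1.95

The equidistant cylindrical projection with φ₀ = 53.5° has h = 1 (meridians true) and k = cos φ₀ / cos φ along parallels.
Areal scale at 65°: h·k = 1.000 × 1.407 = 1.407.
Areal scale at 34.4°: h·k = 1.000 × 0.7209 = 0.7209.
Ratio = 1.407/0.7209 ≈ 1.95.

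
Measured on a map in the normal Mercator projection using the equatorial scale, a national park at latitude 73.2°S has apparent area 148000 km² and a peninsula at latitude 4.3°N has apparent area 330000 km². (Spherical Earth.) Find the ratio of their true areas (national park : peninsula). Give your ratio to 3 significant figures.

Mercator's areal exaggeration is sec²φ; hence true area = (apparent area) · cos²φ.
True area of national park: 148000 × cos²(73.2°) = 148000 × 0.08354 = 12360 km².
True area of peninsula: 330000 × cos²(4.3°) = 330000 × 0.9944 = 328100 km².
Ratio = 12360 / 328100 ≈ 0.0377.

0.0377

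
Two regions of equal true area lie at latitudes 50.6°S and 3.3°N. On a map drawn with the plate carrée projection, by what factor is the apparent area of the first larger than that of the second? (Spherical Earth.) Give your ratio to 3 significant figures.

For the equirectangular projection with φ₀ = 0 (plate carrée), h = 1 along meridians and k = sec φ along parallels.
Areal scale at 50.6°: h·k = 1.000 × 1.575 = 1.575.
Areal scale at 3.3°: h·k = 1.000 × 1.002 = 1.002.
Ratio = 1.575/1.002 ≈ 1.57.

1.57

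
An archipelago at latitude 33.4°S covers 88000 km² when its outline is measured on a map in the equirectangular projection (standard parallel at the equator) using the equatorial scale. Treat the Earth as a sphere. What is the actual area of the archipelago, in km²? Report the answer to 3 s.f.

73500 km²

Plate carrée maps x = Rλ, y = Rφ. The meridian scale is h = 1 and the parallel scale is k = 1/cos φ = sec φ.
Areal scale = h·k = 1 × sec φ; at 33.4°, h = 1.000, k = 1.198, so h·k = 1.198.
True area = apparent / (areal scale) = 88000 / 1.198 ≈ 73500 km².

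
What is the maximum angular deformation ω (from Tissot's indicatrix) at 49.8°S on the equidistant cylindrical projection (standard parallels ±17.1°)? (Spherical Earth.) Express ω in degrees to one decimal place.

In the equirectangular projection with standard parallel φ₀ = 17.1° (x = Rλ cos φ₀, y = Rφ), meridians are true-scale (h = 1) and the parallel scale is k = cos φ₀ / cos φ.
At 49.8°: h = 1.000, k = 1.481; principal scales a = 1.481, b = 1.000.
sin(ω/2) = (a − b)/(a + b) = 0.4808/2.481 = 0.1938, so ω = 2 arcsin(0.1938) ≈ 22.4°.

22.4°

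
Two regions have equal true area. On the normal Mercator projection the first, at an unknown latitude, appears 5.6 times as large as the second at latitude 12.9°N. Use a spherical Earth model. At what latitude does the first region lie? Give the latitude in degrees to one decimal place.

On Mercator, (apparent₁)/(apparent₂) = sec²φ₁ / sec²φ₂ when true areas are equal.
cos²φ₂ / cos²φ₁ = 5.6  ⇒  cos φ₁ = cos 12.9° / √5.6 = 0.9748/2.366 = 0.4119.
φ₁ = arccos(0.4119) ≈ 65.7°.

65.7°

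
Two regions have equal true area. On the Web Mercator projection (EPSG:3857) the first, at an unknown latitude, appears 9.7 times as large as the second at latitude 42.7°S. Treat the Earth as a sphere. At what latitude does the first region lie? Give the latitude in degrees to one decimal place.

76.4°

Mercator areal scale is sec²φ, so apparent-area ratio = sec²φ₁ / sec²φ₂ = cos²φ₂ / cos²φ₁.
cos²φ₂ / cos²φ₁ = 9.7  ⇒  cos φ₁ = cos 42.7° / √9.7 = 0.7349/3.114 = 0.2360.
φ₁ = arccos(0.2360) ≈ 76.4°.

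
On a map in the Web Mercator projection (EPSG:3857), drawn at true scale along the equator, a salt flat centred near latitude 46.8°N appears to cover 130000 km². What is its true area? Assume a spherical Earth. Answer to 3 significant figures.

60900 km²

The Mercator projection is conformal; its linear scale factor is the same in every direction and equals sec φ = 1/cos φ.
Areal scale = k² = sec²φ = 1/cos²(46.8°) = 1/0.6845² = 2.134.
True area = apparent / (areal scale) = 130000 / 2.134 ≈ 60900 km².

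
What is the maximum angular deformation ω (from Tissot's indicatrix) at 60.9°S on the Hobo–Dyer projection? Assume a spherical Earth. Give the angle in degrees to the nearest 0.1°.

The Hobo–Dyer projection is cylindrical equal-area with φ₀ = 37.5°. Cylindrical equal-area (φ₀ = 37.5°): h = cos φ / cos 37.5° along meridians, k = cos 37.5° / cos φ along parallels; h·k = 1.
At 60.9°: h = 0.6130, k = 1.631; principal scales a = 1.631, b = 0.6130.
sin(ω/2) = (a − b)/(a + b) = 1.018/2.244 = 0.4537, so ω = 2 arcsin(0.4537) ≈ 54.0°.

54.0°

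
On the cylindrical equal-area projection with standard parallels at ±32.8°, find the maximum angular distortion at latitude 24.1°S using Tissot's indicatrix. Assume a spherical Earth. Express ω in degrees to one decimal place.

9.4°

For cylindrical equal-area with standard parallel φ₀, h = cos φ / cos φ₀ and k = cos φ₀ / cos φ, so h·k = 1.
At 24.1°: h = 1.086, k = 0.9208; principal scales a = 1.086, b = 0.9208.
sin(ω/2) = (a − b)/(a + b) = 0.1651/2.007 = 0.08229, so ω = 2 arcsin(0.08229) ≈ 9.4°.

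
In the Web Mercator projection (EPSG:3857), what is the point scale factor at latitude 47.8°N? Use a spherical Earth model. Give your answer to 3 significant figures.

1.49

Mercator is conformal, so the point scale is isotropic: h = k = sec φ = 1/cos φ.
k = 1/cos 47.8° = 1/0.6717 = 1.489.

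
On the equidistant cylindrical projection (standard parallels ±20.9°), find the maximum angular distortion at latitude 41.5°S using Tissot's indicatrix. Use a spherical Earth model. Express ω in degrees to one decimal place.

In the equirectangular projection with standard parallel φ₀ = 20.9° (x = Rλ cos φ₀, y = Rφ), meridians are true-scale (h = 1) and the parallel scale is k = cos φ₀ / cos φ.
At 41.5°: h = 1.000, k = 1.247; principal scales a = 1.247, b = 1.000.
sin(ω/2) = (a − b)/(a + b) = 0.2473/2.247 = 0.1101, so ω = 2 arcsin(0.1101) ≈ 12.6°.

12.6°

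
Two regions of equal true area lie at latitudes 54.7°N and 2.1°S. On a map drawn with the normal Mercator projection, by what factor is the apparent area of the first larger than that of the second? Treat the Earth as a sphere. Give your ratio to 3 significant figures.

2.99

Mercator areal scale is sec²φ.
At 54.7°: sec²(54.7°) = 1/0.5779² = 2.995.
At 2.1°: sec²(2.1°) = 1/0.9993² = 1.001.
Ratio = 2.995/1.001 = cos²(2.1°)/cos²(54.7°) ≈ 2.99.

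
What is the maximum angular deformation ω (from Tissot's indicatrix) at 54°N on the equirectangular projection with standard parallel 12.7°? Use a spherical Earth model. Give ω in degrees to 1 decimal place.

In the equirectangular projection with standard parallel φ₀ = 12.7° (x = Rλ cos φ₀, y = Rφ), meridians are true-scale (h = 1) and the parallel scale is k = cos φ₀ / cos φ.
At 54°: h = 1.000, k = 1.660; principal scales a = 1.660, b = 1.000.
sin(ω/2) = (a − b)/(a + b) = 0.6597/2.660 = 0.2480, so ω = 2 arcsin(0.2480) ≈ 28.7°.

28.7°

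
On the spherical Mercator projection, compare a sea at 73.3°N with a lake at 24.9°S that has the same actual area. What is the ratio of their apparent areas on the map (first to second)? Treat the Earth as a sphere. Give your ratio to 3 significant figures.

9.96

On Mercator, area is exaggerated by sec²φ = 1/cos²φ.
At 73.3°: sec²(73.3°) = 1/0.2874² = 12.11.
At 24.9°: sec²(24.9°) = 1/0.9070² = 1.215.
Ratio = 12.11/1.215 = cos²(24.9°)/cos²(73.3°) ≈ 9.96.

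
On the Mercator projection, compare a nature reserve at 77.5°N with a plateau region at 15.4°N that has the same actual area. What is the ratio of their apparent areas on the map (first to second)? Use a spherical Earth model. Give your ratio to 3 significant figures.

Mercator areal scale is sec²φ.
At 77.5°: sec²(77.5°) = 1/0.2164² = 21.35.
At 15.4°: sec²(15.4°) = 1/0.9641² = 1.076.
Ratio = 21.35/1.076 = cos²(15.4°)/cos²(77.5°) ≈ 19.8.

19.8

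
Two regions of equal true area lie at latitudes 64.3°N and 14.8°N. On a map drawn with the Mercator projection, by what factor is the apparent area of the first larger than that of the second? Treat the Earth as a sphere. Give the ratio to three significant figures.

On Mercator, area is exaggerated by sec²φ = 1/cos²φ.
At 64.3°: sec²(64.3°) = 1/0.4337² = 5.317.
At 14.8°: sec²(14.8°) = 1/0.9668² = 1.070.
Ratio = 5.317/1.070 = cos²(14.8°)/cos²(64.3°) ≈ 4.97.

4.97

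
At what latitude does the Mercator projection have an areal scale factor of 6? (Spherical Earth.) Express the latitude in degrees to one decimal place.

Mercator areal scale is sec²φ.
sec²φ = 6  ⇒  cos²φ = 0.1667  ⇒  cos φ = 0.4082.
φ = arccos(0.4082) ≈ 65.9°.

65.9°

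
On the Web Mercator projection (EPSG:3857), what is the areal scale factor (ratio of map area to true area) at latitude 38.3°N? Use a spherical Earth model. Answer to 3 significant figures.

1.62

Mercator is conformal, so the point scale is isotropic: h = k = sec φ = 1/cos φ.
Areal scale = k² = sec²φ = 1/cos²(38.3°) = 1/0.7848² = 1.624.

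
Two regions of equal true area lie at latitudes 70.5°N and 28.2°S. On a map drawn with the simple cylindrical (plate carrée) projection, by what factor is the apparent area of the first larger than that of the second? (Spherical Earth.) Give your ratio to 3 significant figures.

In the plate carrée (x = Rλ, y = Rφ), meridians are true-scale (h = 1) and parallels are stretched by k = sec φ.
Areal scale at 70.5°: h·k = 1.000 × 2.996 = 2.996.
Areal scale at 28.2°: h·k = 1.000 × 1.135 = 1.135.
Ratio = 2.996/1.135 ≈ 2.64.

2.64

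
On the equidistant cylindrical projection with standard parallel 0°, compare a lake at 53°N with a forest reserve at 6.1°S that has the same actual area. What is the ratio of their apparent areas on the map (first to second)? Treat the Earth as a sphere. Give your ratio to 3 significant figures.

1.65

For the equirectangular projection with φ₀ = 0 (plate carrée), h = 1 along meridians and k = sec φ along parallels.
Areal scale at 53°: h·k = 1.000 × 1.662 = 1.662.
Areal scale at 6.1°: h·k = 1.000 × 1.006 = 1.006.
Ratio = 1.662/1.006 ≈ 1.65.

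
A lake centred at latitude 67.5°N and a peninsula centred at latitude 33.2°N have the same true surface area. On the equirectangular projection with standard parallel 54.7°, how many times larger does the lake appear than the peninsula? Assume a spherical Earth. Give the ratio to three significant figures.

With standard parallel φ₀ = 54.7°, the equirectangular projection gives x = Rλ cos φ₀, y = Rφ, so h = 1 and k = cos 54.7° / cos φ.
Areal scale at 67.5°: h·k = 1.000 × 1.510 = 1.510.
Areal scale at 33.2°: h·k = 1.000 × 0.6906 = 0.6906.
Ratio = 1.510/0.6906 ≈ 2.19.

2.19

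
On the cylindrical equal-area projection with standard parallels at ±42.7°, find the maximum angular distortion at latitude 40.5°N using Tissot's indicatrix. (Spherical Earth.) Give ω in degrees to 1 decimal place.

3.9°

Cylindrical equal-area (φ₀ = 42.7°): h = cos φ / cos 42.7° along meridians, k = cos 42.7° / cos φ along parallels; h·k = 1.
At 40.5°: h = 1.035, k = 0.9665; principal scales a = 1.035, b = 0.9665.
sin(ω/2) = (a − b)/(a + b) = 0.06821/2.001 = 0.03408, so ω = 2 arcsin(0.03408) ≈ 3.9°.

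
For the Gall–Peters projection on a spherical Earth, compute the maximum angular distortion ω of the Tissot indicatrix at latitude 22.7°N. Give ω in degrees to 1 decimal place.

Gall–Peters is a cylindrical equal-area projection with standard parallels at ±45°. A cylindrical equal-area projection with standard parallel φ₀ has meridian scale h = cos φ / cos φ₀ and parallel scale k = cos φ₀ / cos φ (so areas are preserved, h·k = 1).
At 22.7°: h = 1.305, k = 0.7665; principal scales a = 1.305, b = 0.7665.
sin(ω/2) = (a − b)/(a + b) = 0.5382/2.071 = 0.2598, so ω = 2 arcsin(0.2598) ≈ 30.1°.

30.1°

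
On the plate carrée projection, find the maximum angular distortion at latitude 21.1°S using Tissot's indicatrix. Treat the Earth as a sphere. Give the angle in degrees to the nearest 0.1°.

4.0°

Plate carrée maps x = Rλ, y = Rφ. The meridian scale is h = 1 and the parallel scale is k = 1/cos φ = sec φ.
At 21.1°: h = 1.000, k = 1.072; principal scales a = 1.072, b = 1.000.
sin(ω/2) = (a − b)/(a + b) = 0.07186/2.072 = 0.03469, so ω = 2 arcsin(0.03469) ≈ 4.0°.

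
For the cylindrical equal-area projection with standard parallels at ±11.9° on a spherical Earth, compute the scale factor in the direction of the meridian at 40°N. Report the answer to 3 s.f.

0.783

A cylindrical equal-area projection with standard parallel φ₀ has meridian scale h = cos φ / cos φ₀ and parallel scale k = cos φ₀ / cos φ (so areas are preserved, h·k = 1).
h = cos 40° / cos 11.9° = 0.7660/0.9785 = 0.7829.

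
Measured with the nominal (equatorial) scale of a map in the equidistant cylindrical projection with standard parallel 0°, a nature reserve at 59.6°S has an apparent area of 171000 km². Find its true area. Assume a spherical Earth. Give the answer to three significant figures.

86500 km²

Plate carrée maps x = Rλ, y = Rφ. The meridian scale is h = 1 and the parallel scale is k = 1/cos φ = sec φ.
Areal scale = h·k = 1 × sec φ; at 59.6°, h = 1.000, k = 1.976, so h·k = 1.976.
True area = apparent / (areal scale) = 171000 / 1.976 ≈ 86500 km².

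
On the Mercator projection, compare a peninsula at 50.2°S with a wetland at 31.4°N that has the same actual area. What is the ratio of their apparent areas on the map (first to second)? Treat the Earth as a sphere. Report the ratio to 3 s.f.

Mercator is conformal with k = sec φ, so areal scale = k² = sec²φ.
At 50.2°: sec²(50.2°) = 1/0.6401² = 2.441.
At 31.4°: sec²(31.4°) = 1/0.8536² = 1.373.
Ratio = 2.441/1.373 = cos²(31.4°)/cos²(50.2°) ≈ 1.78.

1.78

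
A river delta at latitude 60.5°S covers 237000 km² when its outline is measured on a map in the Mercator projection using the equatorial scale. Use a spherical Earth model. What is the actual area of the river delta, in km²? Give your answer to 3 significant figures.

Mercator is conformal, so the point scale is isotropic: h = k = sec φ = 1/cos φ.
Areal scale = k² = sec²φ = 1/cos²(60.5°) = 1/0.4924² = 4.124.
True area = apparent / (areal scale) = 237000 / 4.124 ≈ 57500 km².

57500 km²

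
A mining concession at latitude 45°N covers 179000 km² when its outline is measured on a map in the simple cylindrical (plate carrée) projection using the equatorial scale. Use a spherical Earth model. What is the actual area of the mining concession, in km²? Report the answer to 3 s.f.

127000 km²

For the equirectangular projection with φ₀ = 0 (plate carrée), h = 1 along meridians and k = sec φ along parallels.
Areal scale = h·k = 1 × sec φ; at 45°, h = 1.000, k = 1.414, so h·k = 1.414.
True area = apparent / (areal scale) = 179000 / 1.414 ≈ 127000 km².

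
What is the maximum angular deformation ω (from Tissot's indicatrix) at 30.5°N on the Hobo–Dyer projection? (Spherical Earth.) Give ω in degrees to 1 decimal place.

9.4°

The Hobo–Dyer projection is cylindrical equal-area with φ₀ = 37.5°. Cylindrical equal-area (φ₀ = 37.5°): h = cos φ / cos 37.5° along meridians, k = cos 37.5° / cos φ along parallels; h·k = 1.
At 30.5°: h = 1.086, k = 0.9208; principal scales a = 1.086, b = 0.9208.
sin(ω/2) = (a − b)/(a + b) = 0.1653/2.007 = 0.08237, so ω = 2 arcsin(0.08237) ≈ 9.4°.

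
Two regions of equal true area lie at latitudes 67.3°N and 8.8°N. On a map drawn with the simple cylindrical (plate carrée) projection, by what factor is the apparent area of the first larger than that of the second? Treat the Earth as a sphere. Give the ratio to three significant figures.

In the plate carrée (x = Rλ, y = Rφ), meridians are true-scale (h = 1) and parallels are stretched by k = sec φ.
Areal scale at 67.3°: h·k = 1.000 × 2.591 = 2.591.
Areal scale at 8.8°: h·k = 1.000 × 1.012 = 1.012.
Ratio = 2.591/1.012 ≈ 2.56.

2.56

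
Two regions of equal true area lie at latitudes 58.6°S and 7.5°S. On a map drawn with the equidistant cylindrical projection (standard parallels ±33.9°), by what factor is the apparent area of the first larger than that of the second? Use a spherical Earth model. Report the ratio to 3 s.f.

With standard parallel φ₀ = 33.9°, the equirectangular projection gives x = Rλ cos φ₀, y = Rφ, so h = 1 and k = cos 33.9° / cos φ.
Areal scale at 58.6°: h·k = 1.000 × 1.593 = 1.593.
Areal scale at 7.5°: h·k = 1.000 × 0.8372 = 0.8372.
Ratio = 1.593/0.8372 ≈ 1.90.

1.90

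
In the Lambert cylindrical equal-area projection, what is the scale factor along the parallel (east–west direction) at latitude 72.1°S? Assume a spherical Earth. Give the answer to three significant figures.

The Lambert cylindrical equal-area projection is the cylindrical equal-area projection with its standard parallel at the equator (φ₀ = 0). For cylindrical equal-area with standard parallel φ₀, h = cos φ / cos φ₀ and k = cos φ₀ / cos φ, so h·k = 1.
k = cos 0° / cos 72.1° = 1.000/0.3074 = 3.254.

3.25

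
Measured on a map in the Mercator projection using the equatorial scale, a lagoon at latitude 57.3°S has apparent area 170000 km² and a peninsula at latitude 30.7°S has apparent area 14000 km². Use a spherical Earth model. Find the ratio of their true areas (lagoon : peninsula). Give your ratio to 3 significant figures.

On Mercator the areal scale is sec²φ, so true area = apparent × cos²φ.
True area of lagoon: 170000 × cos²(57.3°) = 170000 × 0.2919 = 49620 km².
True area of peninsula: 14000 × cos²(30.7°) = 14000 × 0.7393 = 10350 km².
Ratio = 49620 / 10350 ≈ 4.79.

4.79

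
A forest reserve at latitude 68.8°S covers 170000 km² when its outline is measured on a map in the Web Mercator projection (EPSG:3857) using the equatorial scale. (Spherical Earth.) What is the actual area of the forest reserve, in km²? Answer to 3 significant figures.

22200 km²

The Mercator projection is conformal; its linear scale factor is the same in every direction and equals sec φ = 1/cos φ.
Areal scale = k² = sec²φ = 1/cos²(68.8°) = 1/0.3616² = 7.647.
True area = apparent / (areal scale) = 170000 / 7.647 ≈ 22200 km².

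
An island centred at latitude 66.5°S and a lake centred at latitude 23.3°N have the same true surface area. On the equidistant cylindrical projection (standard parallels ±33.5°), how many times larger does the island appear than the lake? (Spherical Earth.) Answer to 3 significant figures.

2.30

With standard parallel φ₀ = 33.5°, the equirectangular projection gives x = Rλ cos φ₀, y = Rφ, so h = 1 and k = cos 33.5° / cos φ.
Areal scale at 66.5°: h·k = 1.000 × 2.091 = 2.091.
Areal scale at 23.3°: h·k = 1.000 × 0.9079 = 0.9079.
Ratio = 2.091/0.9079 ≈ 2.30.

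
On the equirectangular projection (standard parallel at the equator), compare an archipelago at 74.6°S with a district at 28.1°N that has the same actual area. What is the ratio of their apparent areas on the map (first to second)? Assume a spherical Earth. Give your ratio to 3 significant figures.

3.32

Plate carrée maps x = Rλ, y = Rφ. The meridian scale is h = 1 and the parallel scale is k = 1/cos φ = sec φ.
Areal scale at 74.6°: h·k = 1.000 × 3.766 = 3.766.
Areal scale at 28.1°: h·k = 1.000 × 1.134 = 1.134.
Ratio = 3.766/1.134 ≈ 3.32.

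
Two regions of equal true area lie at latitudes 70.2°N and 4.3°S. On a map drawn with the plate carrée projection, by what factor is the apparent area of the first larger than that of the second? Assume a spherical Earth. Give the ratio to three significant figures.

2.94

In the plate carrée (x = Rλ, y = Rφ), meridians are true-scale (h = 1) and parallels are stretched by k = sec φ.
Areal scale at 70.2°: h·k = 1.000 × 2.952 = 2.952.
Areal scale at 4.3°: h·k = 1.000 × 1.003 = 1.003.
Ratio = 2.952/1.003 ≈ 2.94.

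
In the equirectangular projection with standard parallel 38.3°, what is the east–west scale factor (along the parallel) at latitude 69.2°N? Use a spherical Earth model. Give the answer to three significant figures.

In the equirectangular projection with standard parallel φ₀ = 38.3° (x = Rλ cos φ₀, y = Rφ), meridians are true-scale (h = 1) and the parallel scale is k = cos φ₀ / cos φ.
k = cos 38.3° / cos 69.2° = 0.7848/0.3551 = 2.210.

2.21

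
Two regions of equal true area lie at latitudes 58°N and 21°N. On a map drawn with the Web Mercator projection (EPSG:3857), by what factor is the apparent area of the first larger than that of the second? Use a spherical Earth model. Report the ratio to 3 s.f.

On Mercator, area is exaggerated by sec²φ = 1/cos²φ.
At 58°: sec²(58°) = 1/0.5299² = 3.561.
At 21°: sec²(21°) = 1/0.9336² = 1.147.
Ratio = 3.561/1.147 = cos²(21°)/cos²(58°) ≈ 3.10.

3.10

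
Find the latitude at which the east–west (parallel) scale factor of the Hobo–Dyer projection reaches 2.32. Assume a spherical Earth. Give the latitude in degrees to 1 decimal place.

70.0°

Hobo–Dyer is a cylindrical equal-area projection with standard parallels at ±37.5°. For cylindrical equal-area with standard parallel φ₀, h = cos φ / cos φ₀ and k = cos φ₀ / cos φ, so h·k = 1.
k = cos φ₀ / cos φ = 2.32  ⇒  cos φ = cos 37.5° / 2.32 = 0.3420.
φ = arccos(0.3420) ≈ 70.0°.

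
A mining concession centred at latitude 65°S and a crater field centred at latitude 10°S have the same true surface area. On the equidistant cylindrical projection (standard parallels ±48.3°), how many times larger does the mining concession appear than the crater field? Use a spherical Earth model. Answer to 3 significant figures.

In the equirectangular projection with standard parallel φ₀ = 48.3° (x = Rλ cos φ₀, y = Rφ), meridians are true-scale (h = 1) and the parallel scale is k = cos φ₀ / cos φ.
Areal scale at 65°: h·k = 1.000 × 1.574 = 1.574.
Areal scale at 10°: h·k = 1.000 × 0.6755 = 0.6755.
Ratio = 1.574/0.6755 ≈ 2.33.

2.33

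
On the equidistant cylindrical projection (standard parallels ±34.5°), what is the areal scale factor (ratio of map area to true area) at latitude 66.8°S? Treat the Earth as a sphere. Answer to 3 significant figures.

The equidistant cylindrical projection with φ₀ = 34.5° has h = 1 (meridians true) and k = cos φ₀ / cos φ along parallels.
Areal scale = h·k = 1 × cos φ₀ / cos φ; at 66.8°, h = 1.000, k = 2.092, so h·k = 2.092.

2.09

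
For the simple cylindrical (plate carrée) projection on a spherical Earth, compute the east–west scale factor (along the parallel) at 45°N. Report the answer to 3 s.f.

1.41

Plate carrée maps x = Rλ, y = Rφ. The meridian scale is h = 1 and the parallel scale is k = 1/cos φ = sec φ.
k = 1/cos 45° = 1/0.7071 = 1.414.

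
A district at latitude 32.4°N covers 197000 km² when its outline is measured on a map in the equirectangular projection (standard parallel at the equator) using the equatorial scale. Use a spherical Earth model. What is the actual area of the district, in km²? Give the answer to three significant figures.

In the plate carrée (x = Rλ, y = Rφ), meridians are true-scale (h = 1) and parallels are stretched by k = sec φ.
Areal scale = h·k = 1 × sec φ; at 32.4°, h = 1.000, k = 1.184, so h·k = 1.184.
True area = apparent / (areal scale) = 197000 / 1.184 ≈ 166000 km².

166000 km²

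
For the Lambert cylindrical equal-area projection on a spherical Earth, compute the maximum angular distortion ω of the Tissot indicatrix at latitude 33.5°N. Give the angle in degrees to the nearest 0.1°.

The Lambert cylindrical equal-area projection is the cylindrical equal-area projection with its standard parallel at the equator (φ₀ = 0). A cylindrical equal-area projection with standard parallel φ₀ has meridian scale h = cos φ / cos φ₀ and parallel scale k = cos φ₀ / cos φ (so areas are preserved, h·k = 1).
At 33.5°: h = 0.8339, k = 1.199; principal scales a = 1.199, b = 0.8339.
sin(ω/2) = (a − b)/(a + b) = 0.3653/2.033 = 0.1797, so ω = 2 arcsin(0.1797) ≈ 20.7°.

20.7°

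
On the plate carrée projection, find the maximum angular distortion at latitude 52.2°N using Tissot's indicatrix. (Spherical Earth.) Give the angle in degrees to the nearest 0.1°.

27.8°

For the equirectangular projection with φ₀ = 0 (plate carrée), h = 1 along meridians and k = sec φ along parallels.
At 52.2°: h = 1.000, k = 1.632; principal scales a = 1.632, b = 1.000.
sin(ω/2) = (a − b)/(a + b) = 0.6316/2.632 = 0.2400, so ω = 2 arcsin(0.2400) ≈ 27.8°.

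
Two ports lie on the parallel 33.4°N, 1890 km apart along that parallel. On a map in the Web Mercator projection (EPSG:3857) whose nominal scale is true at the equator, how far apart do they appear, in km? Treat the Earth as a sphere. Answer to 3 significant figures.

The Mercator projection is conformal; its linear scale factor is the same in every direction and equals sec φ = 1/cos φ.
Along the parallel, k = sec 33.4° = 1/0.8348 = 1.198.
Map distance = 1890 × 1.198 ≈ 2260 km.

2260 km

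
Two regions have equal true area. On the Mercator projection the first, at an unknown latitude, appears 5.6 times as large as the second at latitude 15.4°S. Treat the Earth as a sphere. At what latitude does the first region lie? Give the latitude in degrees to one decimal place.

66.0°

On Mercator, (apparent₁)/(apparent₂) = sec²φ₁ / sec²φ₂ when true areas are equal.
cos²φ₂ / cos²φ₁ = 5.6  ⇒  cos φ₁ = cos 15.4° / √5.6 = 0.9641/2.366 = 0.4074.
φ₁ = arccos(0.4074) ≈ 66.0°.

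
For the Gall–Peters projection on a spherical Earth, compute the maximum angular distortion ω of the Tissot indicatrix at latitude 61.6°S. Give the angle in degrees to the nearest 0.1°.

The Gall–Peters projection is cylindrical equal-area with φ₀ = 45°. A cylindrical equal-area projection with standard parallel φ₀ has meridian scale h = cos φ / cos φ₀ and parallel scale k = cos φ₀ / cos φ (so areas are preserved, h·k = 1).
At 61.6°: h = 0.6726, k = 1.487; principal scales a = 1.487, b = 0.6726.
sin(ω/2) = (a − b)/(a + b) = 0.8141/2.159 = 0.3770, so ω = 2 arcsin(0.3770) ≈ 44.3°.

44.3°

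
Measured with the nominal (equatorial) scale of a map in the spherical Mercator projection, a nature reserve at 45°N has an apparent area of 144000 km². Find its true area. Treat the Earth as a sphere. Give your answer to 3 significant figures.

For Mercator, h = k = sec φ (a conformal cylindrical projection has a single point scale, 1/cos φ).
Areal scale = k² = sec²φ = 1/cos²(45°) = 1/0.7071² = 2.000.
True area = apparent / (areal scale) = 144000 / 2.000 ≈ 72000 km².

72000 km²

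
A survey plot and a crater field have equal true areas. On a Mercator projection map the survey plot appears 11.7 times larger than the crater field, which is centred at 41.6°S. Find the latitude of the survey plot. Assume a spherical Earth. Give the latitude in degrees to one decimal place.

Mercator areal scale is sec²φ, so apparent-area ratio = sec²φ₁ / sec²φ₂ = cos²φ₂ / cos²φ₁.
cos²φ₂ / cos²φ₁ = 11.7  ⇒  cos φ₁ = cos 41.6° / √11.7 = 0.7478/3.421 = 0.2186.
φ₁ = arccos(0.2186) ≈ 77.4°.

77.4°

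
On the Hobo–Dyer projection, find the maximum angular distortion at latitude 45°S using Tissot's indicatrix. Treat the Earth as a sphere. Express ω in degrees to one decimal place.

13.2°

The Hobo–Dyer projection is cylindrical equal-area with φ₀ = 37.5°. A cylindrical equal-area projection with standard parallel φ₀ has meridian scale h = cos φ / cos φ₀ and parallel scale k = cos φ₀ / cos φ (so areas are preserved, h·k = 1).
At 45°: h = 0.8913, k = 1.122; principal scales a = 1.122, b = 0.8913.
sin(ω/2) = (a − b)/(a + b) = 0.2307/2.013 = 0.1146, so ω = 2 arcsin(0.1146) ≈ 13.2°.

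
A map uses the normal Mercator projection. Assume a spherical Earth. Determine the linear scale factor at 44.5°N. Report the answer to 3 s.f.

For Mercator, h = k = sec φ (a conformal cylindrical projection has a single point scale, 1/cos φ).
k = 1/cos 44.5° = 1/0.7133 = 1.402.

1.40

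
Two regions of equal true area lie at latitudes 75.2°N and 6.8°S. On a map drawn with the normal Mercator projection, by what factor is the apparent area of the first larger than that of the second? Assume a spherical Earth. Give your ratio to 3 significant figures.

On Mercator, area is exaggerated by sec²φ = 1/cos²φ.
At 75.2°: sec²(75.2°) = 1/0.2554² = 15.33.
At 6.8°: sec²(6.8°) = 1/0.9930² = 1.014.
Ratio = 15.33/1.014 = cos²(6.8°)/cos²(75.2°) ≈ 15.1.

15.1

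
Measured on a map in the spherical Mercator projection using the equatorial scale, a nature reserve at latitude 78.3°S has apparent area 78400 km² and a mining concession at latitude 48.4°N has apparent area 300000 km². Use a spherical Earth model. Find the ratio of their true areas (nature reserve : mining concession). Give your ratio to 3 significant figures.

0.0244

Mercator's areal exaggeration is sec²φ; hence true area = (apparent area) · cos²φ.
True area of nature reserve: 78400 × cos²(78.3°) = 78400 × 0.04112 = 3224 km².
True area of mining concession: 300000 × cos²(48.4°) = 300000 × 0.4408 = 132200 km².
Ratio = 3224 / 132200 ≈ 0.0244.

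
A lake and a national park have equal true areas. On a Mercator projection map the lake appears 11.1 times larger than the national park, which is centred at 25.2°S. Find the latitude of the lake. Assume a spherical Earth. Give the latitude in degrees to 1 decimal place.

On Mercator, (apparent₁)/(apparent₂) = sec²φ₁ / sec²φ₂ when true areas are equal.
cos²φ₂ / cos²φ₁ = 11.1  ⇒  cos φ₁ = cos 25.2° / √11.1 = 0.9048/3.332 = 0.2716.
φ₁ = arccos(0.2716) ≈ 74.2°.

74.2°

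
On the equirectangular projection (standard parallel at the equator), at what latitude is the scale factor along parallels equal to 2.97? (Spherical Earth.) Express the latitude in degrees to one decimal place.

Plate carrée: h = 1, k = sec φ along parallels.
sec φ = 2.97  ⇒  cos φ = 0.3367  ⇒  φ ≈ 70.3°.

70.3°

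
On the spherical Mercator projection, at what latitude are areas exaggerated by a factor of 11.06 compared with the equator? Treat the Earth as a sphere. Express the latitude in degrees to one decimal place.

72.5°

Mercator areal scale is sec²φ.
sec²φ = 11.06  ⇒  cos²φ = 0.09042  ⇒  cos φ = 0.3007.
φ = arccos(0.3007) ≈ 72.5°.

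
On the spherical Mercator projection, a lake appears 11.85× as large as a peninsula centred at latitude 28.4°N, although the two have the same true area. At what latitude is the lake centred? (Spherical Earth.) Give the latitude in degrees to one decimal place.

75.2°

On Mercator, (apparent₁)/(apparent₂) = sec²φ₁ / sec²φ₂ when true areas are equal.
cos²φ₂ / cos²φ₁ = 11.85  ⇒  cos φ₁ = cos 28.4° / √11.85 = 0.8796/3.442 = 0.2555.
φ₁ = arccos(0.2555) ≈ 75.2°.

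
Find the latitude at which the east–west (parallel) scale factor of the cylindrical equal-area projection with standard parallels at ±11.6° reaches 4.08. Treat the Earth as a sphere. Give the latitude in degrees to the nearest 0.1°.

Cylindrical equal-area (φ₀ = 11.6°): h = cos φ / cos 11.6° along meridians, k = cos 11.6° / cos φ along parallels; h·k = 1.
k = cos φ₀ / cos φ = 4.08  ⇒  cos φ = cos 11.6° / 4.08 = 0.2401.
φ = arccos(0.2401) ≈ 76.1°.

76.1°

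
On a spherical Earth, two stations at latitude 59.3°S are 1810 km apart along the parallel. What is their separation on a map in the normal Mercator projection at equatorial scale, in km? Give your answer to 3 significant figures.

3550 km

For Mercator, h = k = sec φ (a conformal cylindrical projection has a single point scale, 1/cos φ).
Along the parallel, k = sec 59.3° = 1/0.5105 = 1.959.
Map distance = 1810 × 1.959 ≈ 3550 km.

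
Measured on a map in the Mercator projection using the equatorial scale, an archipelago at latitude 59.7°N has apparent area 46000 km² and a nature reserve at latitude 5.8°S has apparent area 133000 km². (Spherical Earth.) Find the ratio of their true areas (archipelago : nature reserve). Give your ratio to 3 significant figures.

0.0889

On Mercator the areal scale is sec²φ, so true area = apparent × cos²φ.
True area of archipelago: 46000 × cos²(59.7°) = 46000 × 0.2545 = 11710 km².
True area of nature reserve: 133000 × cos²(5.8°) = 133000 × 0.9898 = 131600 km².
Ratio = 11710 / 131600 ≈ 0.0889.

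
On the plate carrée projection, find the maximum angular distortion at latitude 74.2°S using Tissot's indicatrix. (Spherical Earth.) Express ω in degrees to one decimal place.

For the equirectangular projection with φ₀ = 0 (plate carrée), h = 1 along meridians and k = sec φ along parallels.
At 74.2°: h = 1.000, k = 3.673; principal scales a = 3.673, b = 1.000.
sin(ω/2) = (a − b)/(a + b) = 2.673/4.673 = 0.5720, so ω = 2 arcsin(0.5720) ≈ 69.8°.

69.8°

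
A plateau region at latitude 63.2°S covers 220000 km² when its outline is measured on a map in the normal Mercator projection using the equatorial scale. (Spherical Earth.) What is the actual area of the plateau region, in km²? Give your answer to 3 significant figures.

The Mercator projection is conformal; its linear scale factor is the same in every direction and equals sec φ = 1/cos φ.
Areal scale = k² = sec²φ = 1/cos²(63.2°) = 1/0.4509² = 4.919.
True area = apparent / (areal scale) = 220000 / 4.919 ≈ 44700 km².

44700 km²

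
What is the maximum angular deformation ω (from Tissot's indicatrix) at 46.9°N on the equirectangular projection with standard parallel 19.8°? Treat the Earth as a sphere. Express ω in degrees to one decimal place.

The equidistant cylindrical projection with φ₀ = 19.8° has h = 1 (meridians true) and k = cos φ₀ / cos φ along parallels.
At 46.9°: h = 1.000, k = 1.377; principal scales a = 1.377, b = 1.000.
sin(ω/2) = (a − b)/(a + b) = 0.3770/2.377 = 0.1586, so ω = 2 arcsin(0.1586) ≈ 18.3°.

18.3°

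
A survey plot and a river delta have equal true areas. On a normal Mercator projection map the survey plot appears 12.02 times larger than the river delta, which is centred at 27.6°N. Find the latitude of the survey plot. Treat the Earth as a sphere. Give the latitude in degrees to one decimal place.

75.2°

On Mercator, (apparent₁)/(apparent₂) = sec²φ₁ / sec²φ₂ when true areas are equal.
cos²φ₂ / cos²φ₁ = 12.02  ⇒  cos φ₁ = cos 27.6° / √12.02 = 0.8862/3.467 = 0.2556.
φ₁ = arccos(0.2556) ≈ 75.2°.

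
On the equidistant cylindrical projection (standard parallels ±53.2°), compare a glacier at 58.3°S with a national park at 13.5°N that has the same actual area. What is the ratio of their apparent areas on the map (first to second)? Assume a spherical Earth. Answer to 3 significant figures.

1.85

The equidistant cylindrical projection with φ₀ = 53.2° has h = 1 (meridians true) and k = cos φ₀ / cos φ along parallels.
Areal scale at 58.3°: h·k = 1.000 × 1.140 = 1.140.
Areal scale at 13.5°: h·k = 1.000 × 0.6160 = 0.6160.
Ratio = 1.140/0.6160 ≈ 1.85.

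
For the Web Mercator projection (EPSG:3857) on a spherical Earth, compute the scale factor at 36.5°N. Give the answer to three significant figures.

1.24

For Mercator, h = k = sec φ (a conformal cylindrical projection has a single point scale, 1/cos φ).
k = 1/cos 36.5° = 1/0.8039 = 1.244.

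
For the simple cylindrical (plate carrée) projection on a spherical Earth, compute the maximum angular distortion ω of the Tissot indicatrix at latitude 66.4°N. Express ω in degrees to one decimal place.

50.7°

Plate carrée maps x = Rλ, y = Rφ. The meridian scale is h = 1 and the parallel scale is k = 1/cos φ = sec φ.
At 66.4°: h = 1.000, k = 2.498; principal scales a = 2.498, b = 1.000.
sin(ω/2) = (a − b)/(a + b) = 1.498/3.498 = 0.4282, so ω = 2 arcsin(0.4282) ≈ 50.7°.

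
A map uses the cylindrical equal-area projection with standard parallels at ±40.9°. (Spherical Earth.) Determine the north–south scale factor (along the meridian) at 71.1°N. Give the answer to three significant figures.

Cylindrical equal-area (φ₀ = 40.9°): h = cos φ / cos 40.9° along meridians, k = cos 40.9° / cos φ along parallels; h·k = 1.
h = cos 71.1° / cos 40.9° = 0.3239/0.7559 = 0.4285.

0.429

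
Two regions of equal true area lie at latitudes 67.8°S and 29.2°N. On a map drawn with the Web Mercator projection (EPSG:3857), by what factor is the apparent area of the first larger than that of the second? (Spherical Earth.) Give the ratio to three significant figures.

5.34

Mercator is conformal with k = sec φ, so areal scale = k² = sec²φ.
At 67.8°: sec²(67.8°) = 1/0.3778² = 7.005.
At 29.2°: sec²(29.2°) = 1/0.8729² = 1.312.
Ratio = 7.005/1.312 = cos²(29.2°)/cos²(67.8°) ≈ 5.34.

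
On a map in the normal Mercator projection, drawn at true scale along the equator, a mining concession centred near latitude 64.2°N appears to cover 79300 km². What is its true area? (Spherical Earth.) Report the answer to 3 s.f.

15000 km²

For Mercator, h = k = sec φ (a conformal cylindrical projection has a single point scale, 1/cos φ).
Areal scale = k² = sec²φ = 1/cos²(64.2°) = 1/0.4352² = 5.279.
True area = apparent / (areal scale) = 79300 / 5.279 ≈ 15000 km².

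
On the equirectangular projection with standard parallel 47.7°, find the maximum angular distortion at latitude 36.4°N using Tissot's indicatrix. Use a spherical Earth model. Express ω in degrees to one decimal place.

The equidistant cylindrical projection with φ₀ = 47.7° has h = 1 (meridians true) and k = cos φ₀ / cos φ along parallels.
At 36.4°: h = 1.000, k = 0.8362; principal scales a = 1.000, b = 0.8362.
sin(ω/2) = (a − b)/(a + b) = 0.1638/1.836 = 0.08924, so ω = 2 arcsin(0.08924) ≈ 10.2°.

10.2°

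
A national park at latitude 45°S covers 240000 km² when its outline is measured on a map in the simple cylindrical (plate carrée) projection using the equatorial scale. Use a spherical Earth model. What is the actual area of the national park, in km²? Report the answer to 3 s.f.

For the equirectangular projection with φ₀ = 0 (plate carrée), h = 1 along meridians and k = sec φ along parallels.
Areal scale = h·k = 1 × sec φ; at 45°, h = 1.000, k = 1.414, so h·k = 1.414.
True area = apparent / (areal scale) = 240000 / 1.414 ≈ 170000 km².

170000 km²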